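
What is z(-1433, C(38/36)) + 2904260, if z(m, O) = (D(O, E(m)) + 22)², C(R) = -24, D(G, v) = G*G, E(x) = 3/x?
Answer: 3261864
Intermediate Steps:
D(G, v) = G²
z(m, O) = (22 + O²)² (z(m, O) = (O² + 22)² = (22 + O²)²)
z(-1433, C(38/36)) + 2904260 = (22 + (-24)²)² + 2904260 = (22 + 576)² + 2904260 = 598² + 2904260 = 357604 + 2904260 = 3261864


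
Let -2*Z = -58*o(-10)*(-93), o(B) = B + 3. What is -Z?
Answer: -18879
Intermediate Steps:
o(B) = 3 + B
Z = 18879 (Z = -(-58*(3 - 10))*(-93)/2 = -(-58*(-7))*(-93)/2 = -203*(-93) = -1/2*(-37758) = 18879)
-Z = -1*18879 = -18879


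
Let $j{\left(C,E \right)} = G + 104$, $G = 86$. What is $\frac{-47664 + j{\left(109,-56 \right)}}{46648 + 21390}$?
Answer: $- \frac{23737}{34019} \approx -0.69776$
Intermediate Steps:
$j{\left(C,E \right)} = 190$ ($j{\left(C,E \right)} = 86 + 104 = 190$)
$\frac{-47664 + j{\left(109,-56 \right)}}{46648 + 21390} = \frac{-47664 + 190}{46648 + 21390} = - \frac{47474}{68038} = \left(-47474\right) \frac{1}{68038} = - \frac{23737}{34019}$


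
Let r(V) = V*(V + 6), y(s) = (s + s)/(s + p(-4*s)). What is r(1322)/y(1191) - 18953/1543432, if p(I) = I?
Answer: -369500990011/140312 ≈ -2.6334e+6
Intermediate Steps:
y(s) = -2/3 (y(s) = (s + s)/(s - 4*s) = (2*s)/((-3*s)) = (2*s)*(-1/(3*s)) = -2/3)
r(V) = V*(6 + V)
r(1322)/y(1191) - 18953/1543432 = (1322*(6 + 1322))/(-2/3) - 18953/1543432 = (1322*1328)*(-3/2) - 18953*1/1543432 = 1755616*(-3/2) - 1723/140312 = -2633424 - 1723/140312 = -369500990011/140312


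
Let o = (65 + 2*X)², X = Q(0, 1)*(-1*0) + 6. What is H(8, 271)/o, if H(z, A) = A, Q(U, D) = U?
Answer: 271/5929 ≈ 0.045708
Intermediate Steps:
X = 6 (X = 0*(-1*0) + 6 = 0*0 + 6 = 0 + 6 = 6)
o = 5929 (o = (65 + 2*6)² = (65 + 12)² = 77² = 5929)
H(8, 271)/o = 271/5929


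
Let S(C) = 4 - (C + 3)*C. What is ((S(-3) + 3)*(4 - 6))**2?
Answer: 196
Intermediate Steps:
S(C) = 4 - C*(3 + C) (S(C) = 4 - (3 + C)*C = 4 - C*(3 + C))
((S(-3) + 3)*(4 - 6))**2 = (((4 - 1*(-3)**2 - 3*(-3)) + 3)*(4 - 6))**2 = (((4 - 1*9 + 9) + 3)*(-2))**2 = (((4 - 9 + 9) + 3)*(-2))**2 = ((4 + 3)*(-2))**2 = (7*(-2))**2 = (-14)**2 = 196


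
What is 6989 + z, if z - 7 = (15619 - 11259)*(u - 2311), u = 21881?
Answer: 85332196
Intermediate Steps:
z = 85325207 (z = 7 + (15619 - 11259)*(21881 - 2311) = 7 + 4360*19570 = 7 + 85325200 = 85325207)
6989 + z = 6989 + 85325207 = 85332196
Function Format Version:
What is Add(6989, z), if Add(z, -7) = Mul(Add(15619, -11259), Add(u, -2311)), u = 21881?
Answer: 85332196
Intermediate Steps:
z = 85325207 (z = Add(7, Mul(Add(15619, -11259), Add(21881, -2311))) = Add(7, Mul(4360, 19570)) = Add(7, 85325200) = 85325207)
Add(6989, z) = Add(6989, 85325207) = 85332196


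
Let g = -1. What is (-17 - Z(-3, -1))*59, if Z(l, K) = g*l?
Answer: -1180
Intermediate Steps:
Z(l, K) = -l
(-17 - Z(-3, -1))*59 = (-17 - (-1)*(-3))*59 = (-17 - 1*3)*59 = (-17 - 3)*59 = -20*59 = -1180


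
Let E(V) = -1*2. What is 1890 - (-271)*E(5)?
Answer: 1348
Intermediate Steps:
E(V) = -2
1890 - (-271)*E(5) = 1890 - (-271)*(-2) = 1890 - 1*542 = 1890 - 542 = 1348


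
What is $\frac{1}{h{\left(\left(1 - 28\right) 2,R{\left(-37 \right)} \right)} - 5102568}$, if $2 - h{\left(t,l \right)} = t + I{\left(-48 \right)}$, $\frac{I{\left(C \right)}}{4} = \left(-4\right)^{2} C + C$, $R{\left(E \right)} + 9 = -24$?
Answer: $- \frac{1}{5099248} \approx -1.9611 \cdot 10^{-7}$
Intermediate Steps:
$R{\left(E \right)} = -33$ ($R{\left(E \right)} = -9 - 24 = -33$)
$I{\left(C \right)} = 68 C$ ($I{\left(C \right)} = 4 \left(\left(-4\right)^{2} C + C\right) = 4 \left(16 C + C\right) = 4 \cdot 17 C = 68 C$)
$h{\left(t,l \right)} = 3266 - t$ ($h{\left(t,l \right)} = 2 - \left(t + 68 \left(-48\right)\right) = 2 - \left(t - 3264\right) = 2 - \left(-3264 + t\right) = 3266 - t$)
$\frac{1}{h{\left(\left(1 - 28\right) 2,R{\left(-37 \right)} \right)} - 5102568} = \frac{1}{\left(3266 - \left(1 - 28\right) 2\right) - 5102568} = \frac{1}{\left(3266 - \left(-27\right) 2\right) - 5102568} = \frac{1}{\left(3266 - -54\right) - 5102568} = \frac{1}{\left(3266 + 54\right) - 5102568} = \frac{1}{3320 - 5102568} = \frac{1}{-5099248} = - \frac{1}{5099248}$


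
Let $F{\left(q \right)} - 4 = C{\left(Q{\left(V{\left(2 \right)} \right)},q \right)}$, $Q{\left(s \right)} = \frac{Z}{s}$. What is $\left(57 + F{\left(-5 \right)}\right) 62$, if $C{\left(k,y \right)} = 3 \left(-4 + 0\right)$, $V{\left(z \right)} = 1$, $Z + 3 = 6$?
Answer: $3038$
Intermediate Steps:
$Z = 3$ ($Z = -3 + 6 = 3$)
$Q{\left(s \right)} = \frac{3}{s}$
$C{\left(k,y \right)} = -12$ ($C{\left(k,y \right)} = 3 \left(-4\right) = -12$)
$F{\left(q \right)} = -8$ ($F{\left(q \right)} = 4 - 12 = -8$)
$\left(57 + F{\left(-5 \right)}\right) 62 = \left(57 - 8\right) 62 = 49 \cdot 62 = 3038$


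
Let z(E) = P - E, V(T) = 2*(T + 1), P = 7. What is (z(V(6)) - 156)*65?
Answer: -10595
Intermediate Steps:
V(T) = 2 + 2*T (V(T) = 2*(1 + T) = 2 + 2*T)
z(E) = 7 - E
(z(V(6)) - 156)*65 = ((7 - (2 + 2*6)) - 156)*65 = ((7 - (2 + 12)) - 156)*65 = ((7 - 1*14) - 156)*65 = ((7 - 14) - 156)*65 = (-7 - 156)*65 = -163*65 = -10595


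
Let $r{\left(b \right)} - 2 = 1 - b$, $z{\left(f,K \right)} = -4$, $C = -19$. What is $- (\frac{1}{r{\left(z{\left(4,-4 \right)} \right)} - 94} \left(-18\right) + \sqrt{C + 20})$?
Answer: $- \frac{35}{29} \approx -1.2069$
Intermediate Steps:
$r{\left(b \right)} = 3 - b$ ($r{\left(b \right)} = 2 - \left(-1 + b\right) = 3 - b$)
$- (\frac{1}{r{\left(z{\left(4,-4 \right)} \right)} - 94} \left(-18\right) + \sqrt{C + 20}) = - (\frac{1}{\left(3 - -4\right) - 94} \left(-18\right) + \sqrt{-19 + 20}) = - (\frac{1}{\left(3 + 4\right) - 94} \left(-18\right) + \sqrt{1}) = - (\frac{1}{7 - 94} \left(-18\right) + 1) = - (\frac{1}{-87} \left(-18\right) + 1) = - (\left(- \frac{1}{87}\right) \left(-18\right) + 1) = - (\frac{6}{29} + 1) = \left(-1\right) \frac{35}{29} = - \frac{35}{29}$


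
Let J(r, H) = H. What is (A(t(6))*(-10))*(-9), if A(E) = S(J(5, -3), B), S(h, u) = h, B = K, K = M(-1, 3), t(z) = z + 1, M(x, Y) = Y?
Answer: -270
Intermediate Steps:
t(z) = 1 + z
K = 3
B = 3
A(E) = -3
(A(t(6))*(-10))*(-9) = -3*(-10)*(-9) = 30*(-9) = -270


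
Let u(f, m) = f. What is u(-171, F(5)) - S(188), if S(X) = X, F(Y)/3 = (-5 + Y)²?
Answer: -359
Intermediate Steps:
F(Y) = 3*(-5 + Y)²
u(-171, F(5)) - S(188) = -171 - 1*188 = -171 - 188 = -359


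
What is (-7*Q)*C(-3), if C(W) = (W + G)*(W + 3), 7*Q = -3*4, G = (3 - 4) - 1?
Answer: 0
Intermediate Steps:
G = -2 (G = -1 - 1 = -2)
Q = -12/7 (Q = (-3*4)/7 = (⅐)*(-12) = -12/7 ≈ -1.7143)
C(W) = (-2 + W)*(3 + W) (C(W) = (W - 2)*(W + 3) = (-2 + W)*(3 + W))
(-7*Q)*C(-3) = (-7*(-12/7))*(-6 - 3 + (-3)²) = 12*(-6 - 3 + 9) = 12*0 = 0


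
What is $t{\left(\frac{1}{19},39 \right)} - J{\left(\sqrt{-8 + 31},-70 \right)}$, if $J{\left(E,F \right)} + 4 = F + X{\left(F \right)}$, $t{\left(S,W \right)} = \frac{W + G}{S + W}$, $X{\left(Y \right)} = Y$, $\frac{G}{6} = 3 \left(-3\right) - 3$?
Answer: $\frac{106221}{742} \approx 143.16$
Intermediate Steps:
$G = -72$ ($G = 6 \left(3 \left(-3\right) - 3\right) = 6 \left(-9 - 3\right) = 6 \left(-12\right) = -72$)
$t{\left(S,W \right)} = \frac{-72 + W}{S + W}$ ($t{\left(S,W \right)} = \frac{W - 72}{S + W} = \frac{-72 + W}{S + W}$)
$J{\left(E,F \right)} = -4 + 2 F$ ($J{\left(E,F \right)} = -4 + \left(F + F\right) = -4 + 2 F$)
$t{\left(\frac{1}{19},39 \right)} - J{\left(\sqrt{-8 + 31},-70 \right)} = \frac{-72 + 39}{\frac{1}{19} + 39} - \left(-4 + 2 \left(-70\right)\right) = \frac{1}{\frac{1}{19} + 39} \left(-33\right) - \left(-4 - 140\right) = \frac{1}{\frac{742}{19}} \left(-33\right) - -144 = \frac{19}{742} \left(-33\right) + 144 = - \frac{627}{742} + 144 = \frac{106221}{742}$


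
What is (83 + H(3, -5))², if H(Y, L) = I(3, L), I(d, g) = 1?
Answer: 7056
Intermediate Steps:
H(Y, L) = 1
(83 + H(3, -5))² = (83 + 1)² = 84² = 7056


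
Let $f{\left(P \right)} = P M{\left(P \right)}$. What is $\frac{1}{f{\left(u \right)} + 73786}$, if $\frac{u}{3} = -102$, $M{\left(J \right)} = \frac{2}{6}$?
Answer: $\frac{1}{73684} \approx 1.3571 \cdot 10^{-5}$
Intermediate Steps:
$M{\left(J \right)} = \frac{1}{3}$ ($M{\left(J \right)} = 2 \cdot \frac{1}{6} = \frac{1}{3}$)
$u = -306$ ($u = 3 \left(-102\right) = -306$)
$f{\left(P \right)} = \frac{P}{3}$ ($f{\left(P \right)} = P \frac{1}{3} = \frac{P}{3}$)
$\frac{1}{f{\left(u \right)} + 73786} = \frac{1}{\frac{1}{3} \left(-306\right) + 73786} = \frac{1}{-102 + 73786} = \frac{1}{73684}$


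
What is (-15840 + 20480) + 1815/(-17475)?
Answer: 5405479/1165 ≈ 4639.9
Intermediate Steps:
(-15840 + 20480) + 1815/(-17475) = 4640 + 1815*(-1/17475) = 4640 - 121/1165 = 5405479/1165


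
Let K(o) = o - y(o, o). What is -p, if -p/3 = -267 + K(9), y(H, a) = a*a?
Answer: -1017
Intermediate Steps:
y(H, a) = a**2
K(o) = o - o**2
p = 1017 (p = -3*(-267 + 9*(1 - 1*9)) = -3*(-267 + 9*(1 - 9)) = -3*(-267 + 9*(-8)) = -3*(-267 - 72) = -3*(-339) = 1017)
-p = -1*1017 = -1017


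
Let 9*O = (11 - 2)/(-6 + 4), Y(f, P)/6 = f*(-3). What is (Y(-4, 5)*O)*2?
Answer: -72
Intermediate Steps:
Y(f, P) = -18*f (Y(f, P) = 6*(f*(-3)) = 6*(-3*f) = -18*f)
O = -½ (O = ((11 - 2)/(-6 + 4))/9 = (9/(-2))/9 = (9*(-½))/9 = (⅑)*(-9/2) = -½ ≈ -0.50000)
(Y(-4, 5)*O)*2 = (-18*(-4)*(-½))*2 = (72*(-½))*2 = -36*2 = -72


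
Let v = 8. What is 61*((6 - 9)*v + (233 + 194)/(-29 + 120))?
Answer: -15311/13 ≈ -1177.8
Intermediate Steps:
61*((6 - 9)*v + (233 + 194)/(-29 + 120)) = 61*((6 - 9)*8 + (233 + 194)/(-29 + 120)) = 61*(-3*8 + 427/91) = 61*(-24 + 427*(1/91)) = 61*(-24 + 61/13) = 61*(-251/13) = -15311/13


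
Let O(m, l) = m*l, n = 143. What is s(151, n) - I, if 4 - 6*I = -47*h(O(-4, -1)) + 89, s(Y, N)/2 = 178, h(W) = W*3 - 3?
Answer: 899/3 ≈ 299.67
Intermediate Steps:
O(m, l) = l*m
h(W) = -3 + 3*W (h(W) = 3*W - 3 = -3 + 3*W)
s(Y, N) = 356 (s(Y, N) = 2*178 = 356)
I = 169/3 (I = ⅔ - (-47*(-3 + 3*(-1*(-4))) + 89)/6 = ⅔ - (-47*(-3 + 3*4) + 89)/6 = ⅔ - (-47*(-3 + 12) + 89)/6 = ⅔ - (-47*9 + 89)/6 = ⅔ - (-423 + 89)/6 = ⅔ - ⅙*(-334) = ⅔ + 167/3 = 169/3 ≈ 56.333)
s(151, n) - I = 356 - 1*169/3 = 356 - 169/3 = 899/3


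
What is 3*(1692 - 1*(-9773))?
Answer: 34395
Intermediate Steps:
3*(1692 - 1*(-9773)) = 3*(1692 + 9773) = 3*11465 = 34395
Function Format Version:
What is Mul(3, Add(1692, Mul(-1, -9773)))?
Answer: 34395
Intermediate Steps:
Mul(3, Add(1692, Mul(-1, -9773))) = Mul(3, Add(1692, 9773)) = Mul(3, 11465) = 34395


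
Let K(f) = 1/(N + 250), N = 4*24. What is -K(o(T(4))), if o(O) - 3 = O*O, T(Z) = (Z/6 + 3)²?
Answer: -1/346 ≈ -0.0028902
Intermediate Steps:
N = 96
T(Z) = (3 + Z/6)² (T(Z) = (Z/6 + 3)² = (3 + Z/6)²)
o(O) = 3 + O² (o(O) = 3 + O*O = 3 + O²)
K(f) = 1/346 (K(f) = 1/(96 + 250) = 1/346)
-K(o(T(4))) = -1*1/346 = -1/346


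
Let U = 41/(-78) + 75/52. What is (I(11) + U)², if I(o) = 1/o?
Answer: 17689/17424 ≈ 1.0152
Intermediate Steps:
U = 11/12 (U = 41*(-1/78) + 75*(1/52) = -41/78 + 75/52 = 11/12 ≈ 0.91667)
(I(11) + U)² = (1/11 + 11/12)² = (133/132)² = 17689/17424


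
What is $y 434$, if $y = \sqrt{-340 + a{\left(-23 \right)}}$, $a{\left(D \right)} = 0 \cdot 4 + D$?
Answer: $4774 i \sqrt{3} \approx 8268.8 i$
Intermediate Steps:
$a{\left(D \right)} = D$ ($a{\left(D \right)} = 0 + D = D$)
$y = 11 i \sqrt{3}$ ($y = \sqrt{-340 - 23} = \sqrt{-363} = 11 i \sqrt{3} \approx 19.053 i$)
$y 434 = 11 i \sqrt{3} \cdot 434 = 4774 i \sqrt{3}$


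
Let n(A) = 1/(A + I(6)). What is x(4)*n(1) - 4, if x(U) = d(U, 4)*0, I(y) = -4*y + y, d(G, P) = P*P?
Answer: -4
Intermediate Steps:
d(G, P) = P**2
I(y) = -3*y
x(U) = 0 (x(U) = 4**2*0 = 16*0 = 0)
n(A) = 1/(-18 + A) (n(A) = 1/(A - 3*6) = 1/(A - 18) = 1/(-18 + A))
x(4)*n(1) - 4 = 0/(-18 + 1) - 4 = 0/(-17) - 4 = 0*(-1/17) - 4 = 0 - 4 = -4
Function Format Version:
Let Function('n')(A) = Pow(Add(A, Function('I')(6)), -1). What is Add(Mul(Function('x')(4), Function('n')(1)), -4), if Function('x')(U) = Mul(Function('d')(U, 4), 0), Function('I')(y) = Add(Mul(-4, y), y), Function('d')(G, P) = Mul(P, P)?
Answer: -4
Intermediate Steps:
Function('d')(G, P) = Pow(P, 2)
Function('I')(y) = Mul(-3, y)
Function('x')(U) = 0 (Function('x')(U) = Mul(Pow(4, 2), 0) = Mul(16, 0) = 0)
Function('n')(A) = Pow(Add(-18, A), -1) (Function('n')(A) = Pow(Add(A, Mul(-3, 6)), -1) = Pow(Add(A, -18), -1) = Pow(Add(-18, A), -1))
Add(Mul(Function('x')(4), Function('n')(1)), -4) = Add(Mul(0, Pow(Add(-18, 1), -1)), -4) = Add(Mul(0, Pow(-17, -1)), -4) = Add(Mul(0, Rational(-1, 17)), -4) = Add(0, -4) = -4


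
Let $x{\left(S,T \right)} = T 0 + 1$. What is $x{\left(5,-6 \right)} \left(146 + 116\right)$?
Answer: $262$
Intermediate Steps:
$x{\left(S,T \right)} = 1$ ($x{\left(S,T \right)} = 0 + 1 = 1$)
$x{\left(5,-6 \right)} \left(146 + 116\right) = 1 \left(146 + 116\right) = 1 \cdot 262 = 262$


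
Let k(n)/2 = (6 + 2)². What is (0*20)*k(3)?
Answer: 0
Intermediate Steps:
k(n) = 128 (k(n) = 2*(6 + 2)² = 2*8² = 2*64 = 128)
(0*20)*k(3) = (0*20)*128 = 0*128 = 0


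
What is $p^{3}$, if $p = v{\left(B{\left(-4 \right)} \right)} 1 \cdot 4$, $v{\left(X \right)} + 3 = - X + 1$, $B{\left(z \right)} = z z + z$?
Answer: $-175616$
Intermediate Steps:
$B{\left(z \right)} = z + z^{2}$ ($B{\left(z \right)} = z^{2} + z = z + z^{2}$)
$v{\left(X \right)} = -2 - X$ ($v{\left(X \right)} = -3 - \left(-1 + X\right) = -2 - X$)
$p = -56$ ($p = \left(-2 - - 4 \left(1 - 4\right)\right) 1 \cdot 4 = \left(-2 - \left(-4\right) \left(-3\right)\right) 1 \cdot 4 = \left(-2 - 12\right) 1 \cdot 4 = \left(-14\right) 1 \cdot 4 = \left(-14\right) 4 = -56$)
$p^{3} = \left(-56\right)^{3} = -175616$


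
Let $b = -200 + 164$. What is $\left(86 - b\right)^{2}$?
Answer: $14884$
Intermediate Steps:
$b = -36$
$\left(86 - b\right)^{2} = \left(86 - -36\right)^{2} = \left(86 + 36\right)^{2} = 122^{2} = 14884$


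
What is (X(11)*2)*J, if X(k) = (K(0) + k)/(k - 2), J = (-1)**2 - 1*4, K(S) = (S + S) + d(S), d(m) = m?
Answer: -22/3 ≈ -7.3333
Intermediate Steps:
K(S) = 3*S (K(S) = (S + S) + S = 2*S + S = 3*S)
J = -3 (J = 1 - 4 = -3)
X(k) = k/(-2 + k) (X(k) = (3*0 + k)/(k - 2) = (0 + k)/(-2 + k) = k/(-2 + k))
(X(11)*2)*J = ((11/(-2 + 11))*2)*(-3) = ((11/9)*2)*(-3) = (22/9)*(-3) = -22/3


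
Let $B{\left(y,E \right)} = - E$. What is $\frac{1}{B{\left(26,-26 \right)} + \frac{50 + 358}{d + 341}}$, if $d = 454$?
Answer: $\frac{265}{7026} \approx 0.037717$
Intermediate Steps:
$\frac{1}{B{\left(26,-26 \right)} + \frac{50 + 358}{d + 341}} = \frac{1}{\left(-1\right) \left(-26\right) + \frac{50 + 358}{454 + 341}} = \frac{1}{26 + \frac{408}{795}} = \frac{1}{26 + 408 \cdot \frac{1}{795}} = \frac{1}{26 + \frac{136}{265}} = \frac{1}{\frac{7026}{265}} = \frac{265}{7026}$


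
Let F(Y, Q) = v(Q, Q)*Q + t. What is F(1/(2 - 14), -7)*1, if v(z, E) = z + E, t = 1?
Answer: 99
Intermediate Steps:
v(z, E) = E + z
F(Y, Q) = 1 + 2*Q² (F(Y, Q) = (Q + Q)*Q + 1 = (2*Q)*Q + 1 = 2*Q² + 1 = 1 + 2*Q²)
F(1/(2 - 14), -7)*1 = (1 + 2*(-7)²)*1 = (1 + 2*49)*1 = (1 + 98)*1 = 99*1 = 99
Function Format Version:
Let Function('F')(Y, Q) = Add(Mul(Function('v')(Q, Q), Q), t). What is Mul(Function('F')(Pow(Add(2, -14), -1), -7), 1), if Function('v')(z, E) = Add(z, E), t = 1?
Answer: 99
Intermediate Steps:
Function('v')(z, E) = Add(E, z)
Function('F')(Y, Q) = Add(1, Mul(2, Pow(Q, 2))) (Function('F')(Y, Q) = Add(Mul(Add(Q, Q), Q), 1) = Add(Mul(Mul(2, Q), Q), 1) = Add(Mul(2, Pow(Q, 2)), 1) = Add(1, Mul(2, Pow(Q, 2))))
Mul(Function('F')(Pow(Add(2, -14), -1), -7), 1) = Mul(Add(1, Mul(2, Pow(-7, 2))), 1) = Mul(Add(1, Mul(2, 49)), 1) = Mul(Add(1, 98), 1) = Mul(99, 1) = 99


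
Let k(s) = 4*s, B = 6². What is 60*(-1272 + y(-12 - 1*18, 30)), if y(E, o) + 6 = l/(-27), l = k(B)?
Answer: -77000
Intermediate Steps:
B = 36
l = 144 (l = 4*36 = 144)
y(E, o) = -34/3 (y(E, o) = -6 + 144/(-27) = -6 + 144*(-1/27) = -6 - 16/3 = -34/3)
60*(-1272 + y(-12 - 1*18, 30)) = 60*(-1272 - 34/3) = 60*(-3850/3) = -77000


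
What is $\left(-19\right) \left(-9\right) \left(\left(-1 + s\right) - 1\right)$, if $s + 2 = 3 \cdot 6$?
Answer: $2394$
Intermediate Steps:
$s = 16$ ($s = -2 + 3 \cdot 6 = -2 + 18 = 16$)
$\left(-19\right) \left(-9\right) \left(\left(-1 + s\right) - 1\right) = \left(-19\right) \left(-9\right) \left(\left(-1 + 16\right) - 1\right) = 171 \left(15 - 1\right) = 171 \cdot 14 = 2394$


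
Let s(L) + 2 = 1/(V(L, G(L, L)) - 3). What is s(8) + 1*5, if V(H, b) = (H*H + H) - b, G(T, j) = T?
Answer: 184/61 ≈ 3.0164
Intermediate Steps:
V(H, b) = H + H² - b (V(H, b) = (H² + H) - b = (H + H²) - b = H + H² - b)
s(L) = -2 + 1/(-3 + L²) (s(L) = -2 + 1/((L + L² - L) - 3) = -2 + 1/(L² - 3) = -2 + 1/(-3 + L²))
s(8) + 1*5 = (7 - 2*8²)/(-3 + 8²) + 1*5 = (7 - 2*64)/(-3 + 64) + 5 = (7 - 128)/61 + 5 = (1/61)*(-121) + 5 = -121/61 + 5 = 184/61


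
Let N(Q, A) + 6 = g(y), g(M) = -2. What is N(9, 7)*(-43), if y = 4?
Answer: 344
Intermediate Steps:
N(Q, A) = -8 (N(Q, A) = -6 - 2 = -8)
N(9, 7)*(-43) = -8*(-43) = 344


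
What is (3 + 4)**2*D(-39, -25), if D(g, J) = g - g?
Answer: 0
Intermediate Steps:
D(g, J) = 0
(3 + 4)**2*D(-39, -25) = (3 + 4)**2*0 = 7**2*0 = 49*0 = 0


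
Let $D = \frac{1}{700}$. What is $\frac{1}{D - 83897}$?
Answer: $- \frac{700}{58727899} \approx -1.1919 \cdot 10^{-5}$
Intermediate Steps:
$D = \frac{1}{700} \approx 0.0014286$
$\frac{1}{D - 83897} = \frac{1}{\frac{1}{700} - 83897} = \frac{1}{- \frac{58727899}{700}} = - \frac{700}{58727899}$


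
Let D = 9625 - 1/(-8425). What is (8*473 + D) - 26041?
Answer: -106424599/8425 ≈ -12632.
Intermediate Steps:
D = 81090626/8425 (D = 9625 - 1*(-1/8425) = 9625 + 1/8425 = 81090626/8425 ≈ 9625.0)
(8*473 + D) - 26041 = (8*473 + 81090626/8425) - 26041 = (3784 + 81090626/8425) - 26041 = 112970826/8425 - 26041 = -106424599/8425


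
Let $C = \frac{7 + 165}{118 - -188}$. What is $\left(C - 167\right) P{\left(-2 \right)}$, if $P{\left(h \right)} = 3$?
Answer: $- \frac{25465}{51} \approx -499.31$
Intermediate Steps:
$C = \frac{86}{153}$ ($C = \frac{172}{118 + 188} = \frac{172}{306} = 172 \cdot \frac{1}{306} = \frac{86}{153} \approx 0.56209$)
$\left(C - 167\right) P{\left(-2 \right)} = \left(\frac{86}{153} - 167\right) 3 = \left(- \frac{25465}{153}\right) 3 = - \frac{25465}{51}$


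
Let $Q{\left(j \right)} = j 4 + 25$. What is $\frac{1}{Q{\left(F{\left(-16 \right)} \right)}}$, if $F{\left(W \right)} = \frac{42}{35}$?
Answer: $\frac{5}{149} \approx 0.033557$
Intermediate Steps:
$F{\left(W \right)} = \frac{6}{5}$ ($F{\left(W \right)} = 42 \cdot \frac{1}{35} = \frac{6}{5}$)
$Q{\left(j \right)} = 25 + 4 j$ ($Q{\left(j \right)} = 4 j + 25 = 25 + 4 j$)
$\frac{1}{Q{\left(F{\left(-16 \right)} \right)}} = \frac{1}{25 + 4 \cdot \frac{6}{5}} = \frac{1}{25 + \frac{24}{5}} = \frac{1}{\frac{149}{5}} = \frac{5}{149}$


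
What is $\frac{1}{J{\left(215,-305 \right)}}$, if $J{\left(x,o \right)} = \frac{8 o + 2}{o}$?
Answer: $\frac{305}{2438} \approx 0.1251$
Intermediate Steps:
$J{\left(x,o \right)} = \frac{2 + 8 o}{o}$
$\frac{1}{J{\left(215,-305 \right)}} = \frac{1}{8 + \frac{2}{-305}} = \frac{1}{8 + 2 \left(- \frac{1}{305}\right)} = \frac{1}{8 - \frac{2}{305}} = \frac{1}{\frac{2438}{305}} = \frac{305}{2438}$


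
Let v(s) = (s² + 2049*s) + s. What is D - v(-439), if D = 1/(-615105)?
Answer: 435020094044/615105 ≈ 7.0723e+5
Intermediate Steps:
v(s) = s² + 2050*s
D = -1/615105 ≈ -1.6257e-6
D - v(-439) = -1/615105 - (-439)*(2050 - 439) = -1/615105 - (-439)*1611 = -1/615105 - 1*(-707229) = -1/615105 + 707229 = 435020094044/615105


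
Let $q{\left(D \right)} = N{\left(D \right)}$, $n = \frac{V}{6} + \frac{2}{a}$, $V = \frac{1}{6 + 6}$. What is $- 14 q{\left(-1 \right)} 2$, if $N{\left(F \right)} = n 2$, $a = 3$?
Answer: $- \frac{343}{9} \approx -38.111$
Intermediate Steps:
$V = \frac{1}{12} \approx 0.083333$
$n = \frac{49}{72}$ ($n = \frac{1}{12 \cdot 6} + \frac{2}{3} = \frac{1}{12} \cdot \frac{1}{6} + 2 \cdot \frac{1}{3} = \frac{1}{72} + \frac{2}{3} = \frac{49}{72} \approx 0.68056$)
$N{\left(F \right)} = \frac{49}{36}$ ($N{\left(F \right)} = \frac{49}{72} \cdot 2 = \frac{49}{36}$)
$q{\left(D \right)} = \frac{49}{36}$
$- 14 q{\left(-1 \right)} 2 = \left(-14\right) \frac{49}{36} \cdot 2 = \left(- \frac{343}{18}\right) 2 = - \frac{343}{9}$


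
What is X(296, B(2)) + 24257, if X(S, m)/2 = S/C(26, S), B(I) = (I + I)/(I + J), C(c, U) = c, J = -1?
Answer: 315637/13 ≈ 24280.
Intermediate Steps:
B(I) = 2*I/(-1 + I) (B(I) = (I + I)/(I - 1) = (2*I)/(-1 + I) = 2*I/(-1 + I))
X(S, m) = S/13 (X(S, m) = 2*(S/26) = S/13)
X(296, B(2)) + 24257 = (1/13)*296 + 24257 = 296/13 + 24257 = 315637/13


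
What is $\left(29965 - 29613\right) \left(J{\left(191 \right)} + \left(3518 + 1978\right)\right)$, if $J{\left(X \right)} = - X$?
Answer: $1867360$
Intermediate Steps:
$\left(29965 - 29613\right) \left(J{\left(191 \right)} + \left(3518 + 1978\right)\right) = \left(29965 - 29613\right) \left(\left(-1\right) 191 + \left(3518 + 1978\right)\right) = \left(29965 - 29613\right) \left(-191 + 5496\right) = 352 \cdot 5305 = 1867360$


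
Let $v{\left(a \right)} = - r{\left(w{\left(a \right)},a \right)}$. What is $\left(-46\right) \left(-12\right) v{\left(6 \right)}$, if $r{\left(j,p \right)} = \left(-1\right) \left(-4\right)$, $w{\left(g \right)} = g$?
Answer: $-2208$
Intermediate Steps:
$r{\left(j,p \right)} = 4$
$v{\left(a \right)} = -4$ ($v{\left(a \right)} = \left(-1\right) 4 = -4$)
$\left(-46\right) \left(-12\right) v{\left(6 \right)} = \left(-46\right) \left(-12\right) \left(-4\right) = 552 \left(-4\right) = -2208$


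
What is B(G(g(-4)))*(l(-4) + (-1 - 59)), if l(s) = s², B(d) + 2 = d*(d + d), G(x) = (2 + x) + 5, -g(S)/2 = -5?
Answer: -25344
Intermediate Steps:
g(S) = 10 (g(S) = -2*(-5) = 10)
G(x) = 7 + x
B(d) = -2 + 2*d² (B(d) = -2 + d*(d + d) = -2 + d*(2*d) = -2 + 2*d²)
B(G(g(-4)))*(l(-4) + (-1 - 59)) = (-2 + 2*(7 + 10)²)*((-4)² + (-1 - 59)) = (-2 + 2*17²)*(16 - 60) = (-2 + 2*289)*(-44) = (-2 + 578)*(-44) = 576*(-44) = -25344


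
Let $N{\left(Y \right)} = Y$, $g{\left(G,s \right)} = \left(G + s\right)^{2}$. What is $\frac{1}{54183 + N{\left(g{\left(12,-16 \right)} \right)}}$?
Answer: $\frac{1}{54199} \approx 1.8451 \cdot 10^{-5}$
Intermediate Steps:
$\frac{1}{54183 + N{\left(g{\left(12,-16 \right)} \right)}} = \frac{1}{54183 + \left(12 - 16\right)^{2}} = \frac{1}{54183 + \left(-4\right)^{2}} = \frac{1}{54183 + 16} = \frac{1}{54199}$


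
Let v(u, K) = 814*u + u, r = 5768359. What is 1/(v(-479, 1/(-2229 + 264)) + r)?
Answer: 1/5377974 ≈ 1.8594e-7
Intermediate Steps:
v(u, K) = 815*u
1/(v(-479, 1/(-2229 + 264)) + r) = 1/(815*(-479) + 5768359) = 1/(-390385 + 5768359) = 1/5377974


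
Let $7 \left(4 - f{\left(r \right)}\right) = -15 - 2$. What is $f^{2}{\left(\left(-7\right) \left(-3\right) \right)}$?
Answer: $\frac{2025}{49} \approx 41.327$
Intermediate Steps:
$f{\left(r \right)} = \frac{45}{7}$ ($f{\left(r \right)} = 4 - \frac{-15 - 2}{7} = 4 - - \frac{17}{7} = 4 + \frac{17}{7} = \frac{45}{7}$)
$f^{2}{\left(\left(-7\right) \left(-3\right) \right)} = \left(\frac{45}{7}\right)^{2} = \frac{2025}{49}$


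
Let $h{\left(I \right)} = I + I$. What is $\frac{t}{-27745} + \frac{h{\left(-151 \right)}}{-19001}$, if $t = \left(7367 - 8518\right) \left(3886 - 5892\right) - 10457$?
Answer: $- \frac{43664450459}{527182745} \approx -82.826$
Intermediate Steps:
$t = 2298449$ ($t = \left(-1151\right) \left(-2006\right) - 10457 = 2308906 - 10457 = 2298449$)
$h{\left(I \right)} = 2 I$
$\frac{t}{-27745} + \frac{h{\left(-151 \right)}}{-19001} = \frac{2298449}{-27745} + \frac{2 \left(-151\right)}{-19001} = 2298449 \left(- \frac{1}{27745}\right) - - \frac{302}{19001} = - \frac{2298449}{27745} + \frac{302}{19001} = - \frac{43664450459}{527182745}$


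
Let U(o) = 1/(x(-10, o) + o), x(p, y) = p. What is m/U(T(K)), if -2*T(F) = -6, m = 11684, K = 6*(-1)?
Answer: -81788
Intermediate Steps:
K = -6
T(F) = 3 (T(F) = -½*(-6) = 3)
U(o) = 1/(-10 + o)
m/U(T(K)) = 11684/(1/(-10 + 3)) = 11684/(1/(-7)) = 11684/(-⅐) = 11684*(-7) = -81788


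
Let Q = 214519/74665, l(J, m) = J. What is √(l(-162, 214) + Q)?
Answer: I*√887110619315/74665 ≈ 12.615*I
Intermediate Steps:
Q = 214519/74665 (Q = 214519*(1/74665) = 214519/74665 ≈ 2.8731)
√(l(-162, 214) + Q) = √(-162 + 214519/74665) = √(-11881211/74665) = I*√887110619315/74665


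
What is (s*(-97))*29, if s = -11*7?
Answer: 216601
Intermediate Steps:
s = -77
(s*(-97))*29 = -77*(-97)*29 = 7469*29 = 216601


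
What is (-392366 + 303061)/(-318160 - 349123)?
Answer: 89305/667283 ≈ 0.13383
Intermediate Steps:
(-392366 + 303061)/(-318160 - 349123) = -89305/(-667283) = -89305*(-1/667283) = 89305/667283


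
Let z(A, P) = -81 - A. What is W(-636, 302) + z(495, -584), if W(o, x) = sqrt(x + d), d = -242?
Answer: -576 + 2*sqrt(15) ≈ -568.25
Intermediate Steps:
W(o, x) = sqrt(-242 + x) (W(o, x) = sqrt(x - 242) = sqrt(-242 + x))
W(-636, 302) + z(495, -584) = sqrt(-242 + 302) + (-81 - 1*495) = sqrt(60) + (-81 - 495) = 2*sqrt(15) - 576 = -576 + 2*sqrt(15)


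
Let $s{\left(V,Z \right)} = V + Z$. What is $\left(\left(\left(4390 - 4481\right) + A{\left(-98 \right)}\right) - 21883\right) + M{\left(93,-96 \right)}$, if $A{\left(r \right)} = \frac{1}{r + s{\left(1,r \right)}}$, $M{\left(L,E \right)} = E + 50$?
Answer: $- \frac{4293901}{195} \approx -22020.0$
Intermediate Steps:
$M{\left(L,E \right)} = 50 + E$
$A{\left(r \right)} = \frac{1}{1 + 2 r}$ ($A{\left(r \right)} = \frac{1}{r + \left(1 + r\right)} = \frac{1}{1 + 2 r}$)
$\left(\left(\left(4390 - 4481\right) + A{\left(-98 \right)}\right) - 21883\right) + M{\left(93,-96 \right)} = \left(\left(\left(4390 - 4481\right) + \frac{1}{1 + 2 \left(-98\right)}\right) - 21883\right) + \left(50 - 96\right) = \left(\left(-91 + \frac{1}{1 - 196}\right) - 21883\right) - 46 = \left(\left(-91 + \frac{1}{-195}\right) - 21883\right) - 46 = \left(\left(-91 - \frac{1}{195}\right) - 21883\right) - 46 = \left(- \frac{17746}{195} - 21883\right) - 46 = - \frac{4284931}{195} - 46 = - \frac{4293901}{195}$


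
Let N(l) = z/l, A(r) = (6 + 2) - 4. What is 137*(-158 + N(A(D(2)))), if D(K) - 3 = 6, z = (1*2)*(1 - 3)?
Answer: -21783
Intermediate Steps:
z = -4 (z = 2*(-2) = -4)
D(K) = 9 (D(K) = 3 + 6 = 9)
A(r) = 4 (A(r) = 8 - 4 = 4)
N(l) = -4/l
137*(-158 + N(A(D(2)))) = 137*(-158 - 4/4) = 137*(-158 - 4*¼) = 137*(-158 - 1) = 137*(-159) = -21783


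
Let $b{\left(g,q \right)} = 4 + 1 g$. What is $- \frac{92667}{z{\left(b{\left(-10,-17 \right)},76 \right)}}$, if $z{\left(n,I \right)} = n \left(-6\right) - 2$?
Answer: $- \frac{5451}{2} \approx -2725.5$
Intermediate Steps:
$b{\left(g,q \right)} = 4 + g$
$z{\left(n,I \right)} = -2 - 6 n$ ($z{\left(n,I \right)} = - 6 n - 2 = -2 - 6 n$)
$- \frac{92667}{z{\left(b{\left(-10,-17 \right)},76 \right)}} = - \frac{92667}{-2 - 6 \left(4 - 10\right)} = - \frac{92667}{-2 - -36} = - \frac{92667}{-2 + 36} = - \frac{92667}{34} = \left(-1\right) \frac{5451}{2} = - \frac{5451}{2}$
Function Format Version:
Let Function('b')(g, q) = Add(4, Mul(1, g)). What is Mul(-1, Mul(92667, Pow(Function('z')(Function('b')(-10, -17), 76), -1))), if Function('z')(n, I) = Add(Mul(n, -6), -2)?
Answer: Rational(-5451, 2) ≈ -2725.5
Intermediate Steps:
Function('b')(g, q) = Add(4, g)
Function('z')(n, I) = Add(-2, Mul(-6, n)) (Function('z')(n, I) = Add(Mul(-6, n), -2) = Add(-2, Mul(-6, n)))
Mul(-1, Mul(92667, Pow(Function('z')(Function('b')(-10, -17), 76), -1))) = Mul(-1, Mul(92667, Pow(Add(-2, Mul(-6, Add(4, -10))), -1))) = Mul(-1, Mul(92667, Pow(Add(-2, Mul(-6, -6)), -1))) = Mul(-1, Mul(92667, Pow(Add(-2, 36), -1))) = Mul(-1, Mul(92667, Pow(34, -1))) = Mul(-1, Mul(92667, Rational(1, 34))) = Mul(-1, Rational(5451, 2)) = Rational(-5451, 2)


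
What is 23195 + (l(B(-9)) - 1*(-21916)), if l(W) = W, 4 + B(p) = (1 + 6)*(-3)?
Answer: 45086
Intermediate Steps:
B(p) = -25 (B(p) = -4 + (1 + 6)*(-3) = -4 + 7*(-3) = -4 - 21 = -25)
23195 + (l(B(-9)) - 1*(-21916)) = 23195 + (-25 - 1*(-21916)) = 23195 + (-25 + 21916) = 23195 + 21891 = 45086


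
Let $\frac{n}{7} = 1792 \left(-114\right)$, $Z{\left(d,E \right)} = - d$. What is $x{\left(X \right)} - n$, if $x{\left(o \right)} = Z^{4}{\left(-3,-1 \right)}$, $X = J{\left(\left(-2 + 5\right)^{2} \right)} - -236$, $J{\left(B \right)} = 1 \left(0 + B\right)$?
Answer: $1430097$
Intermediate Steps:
$J{\left(B \right)} = B$ ($J{\left(B \right)} = 1 B = B$)
$X = 245$ ($X = \left(-2 + 5\right)^{2} - -236 = 3^{2} + 236 = 9 + 236 = 245$)
$n = -1430016$ ($n = 7 \cdot 1792 \left(-114\right) = 7 \left(-204288\right) = -1430016$)
$x{\left(o \right)} = 81$ ($x{\left(o \right)} = \left(\left(-1\right) \left(-3\right)\right)^{4} = 3^{4} = 81$)
$x{\left(X \right)} - n = 81 - -1430016 = 81 + 1430016 = 1430097$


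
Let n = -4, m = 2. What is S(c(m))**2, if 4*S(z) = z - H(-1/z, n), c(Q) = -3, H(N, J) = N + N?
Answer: 121/144 ≈ 0.84028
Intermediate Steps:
H(N, J) = 2*N
S(z) = 1/(2*z) + z/4 (S(z) = (z - 2*(-1/z))/4 = (z - (-2)/z)/4 = (z + 2/z)/4 = 1/(2*z) + z/4)
S(c(m))**2 = ((1/4)*(2 + (-3)**2)/(-3))**2 = ((1/4)*(-1/3)*(2 + 9))**2 = ((1/4)*(-1/3)*11)**2 = (-11/12)**2 = 121/144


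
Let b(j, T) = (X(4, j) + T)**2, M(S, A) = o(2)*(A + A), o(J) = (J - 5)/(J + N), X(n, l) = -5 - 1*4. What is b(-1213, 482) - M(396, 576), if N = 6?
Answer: 224161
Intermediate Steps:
X(n, l) = -9 (X(n, l) = -5 - 4 = -9)
o(J) = (-5 + J)/(6 + J) (o(J) = (J - 5)/(J + 6) = (-5 + J)/(6 + J))
M(S, A) = -3*A/4 (M(S, A) = ((-5 + 2)/(6 + 2))*(A + A) = (-3/8)*(2*A) = ((1/8)*(-3))*(2*A) = -3*A/4)
b(j, T) = (-9 + T)**2
b(-1213, 482) - M(396, 576) = (-9 + 482)**2 - (-3)*576/4 = 473**2 - 1*(-432) = 223729 + 432 = 224161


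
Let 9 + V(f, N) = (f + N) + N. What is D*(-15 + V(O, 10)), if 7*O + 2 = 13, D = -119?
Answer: 289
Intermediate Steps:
O = 11/7 (O = -2/7 + (⅐)*13 = -2/7 + 13/7 = 11/7 ≈ 1.5714)
V(f, N) = -9 + f + 2*N (V(f, N) = -9 + ((f + N) + N) = -9 + ((N + f) + N) = -9 + (f + 2*N) = -9 + f + 2*N)
D*(-15 + V(O, 10)) = -119*(-15 + (-9 + 11/7 + 2*10)) = -119*(-15 + (-9 + 11/7 + 20)) = -119*(-15 + 88/7) = -119*(-17/7) = 289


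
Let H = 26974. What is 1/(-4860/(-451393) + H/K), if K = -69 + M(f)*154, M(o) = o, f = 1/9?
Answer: -210800531/109580603418 ≈ -0.0019237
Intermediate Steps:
f = ⅑ ≈ 0.11111
K = -467/9 (K = -69 + (⅑)*154 = -69 + 154/9 = -467/9 ≈ -51.889)
1/(-4860/(-451393) + H/K) = 1/(-4860/(-451393) + 26974/(-467/9)) = 1/(-4860*(-1/451393) + 26974*(-9/467)) = 1/(4860/451393 - 242766/467) = 1/(-109580603418/210800531) = -210800531/109580603418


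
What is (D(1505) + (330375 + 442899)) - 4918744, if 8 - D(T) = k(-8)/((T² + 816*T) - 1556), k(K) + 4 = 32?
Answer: -14474083700666/3491549 ≈ -4.1455e+6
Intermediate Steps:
k(K) = 28 (k(K) = -4 + 32 = 28)
D(T) = 8 - 28/(-1556 + T² + 816*T) (D(T) = 8 - 28/((T² + 816*T) - 1556) = 8 - 28/(-1556 + T² + 816*T))
(D(1505) + (330375 + 442899)) - 4918744 = (4*(-3119 + 2*1505² + 1632*1505)/(-1556 + 1505² + 816*1505) + (330375 + 442899)) - 4918744 = (4*(-3119 + 2*2265025 + 2456160)/(-1556 + 2265025 + 1228080) + 773274) - 4918744 = (4*(-3119 + 4530050 + 2456160)/3491549 + 773274) - 4918744 = (4*(1/3491549)*6983091 + 773274) - 4918744 = (27932364/3491549 + 773274) - 4918744 = 2699951993790/3491549 - 4918744 = -14474083700666/3491549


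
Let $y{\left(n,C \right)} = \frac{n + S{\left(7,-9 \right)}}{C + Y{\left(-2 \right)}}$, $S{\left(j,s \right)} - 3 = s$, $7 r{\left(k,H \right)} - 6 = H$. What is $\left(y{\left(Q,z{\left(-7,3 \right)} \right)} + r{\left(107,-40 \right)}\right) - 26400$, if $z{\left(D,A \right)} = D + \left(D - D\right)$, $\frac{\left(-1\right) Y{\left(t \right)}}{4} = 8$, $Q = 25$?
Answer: $- \frac{7208659}{273} \approx -26405.0$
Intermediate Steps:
$Y{\left(t \right)} = -32$ ($Y{\left(t \right)} = \left(-4\right) 8 = -32$)
$r{\left(k,H \right)} = \frac{6}{7} + \frac{H}{7}$
$S{\left(j,s \right)} = 3 + s$
$z{\left(D,A \right)} = D$ ($z{\left(D,A \right)} = D + 0 = D$)
$y{\left(n,C \right)} = \frac{-6 + n}{-32 + C}$ ($y{\left(n,C \right)} = \frac{n + \left(3 - 9\right)}{C - 32} = \frac{n - 6}{-32 + C} = \frac{-6 + n}{-32 + C}$)
$\left(y{\left(Q,z{\left(-7,3 \right)} \right)} + r{\left(107,-40 \right)}\right) - 26400 = \left(\frac{-6 + 25}{-32 - 7} + \left(\frac{6}{7} + \frac{1}{7} \left(-40\right)\right)\right) - 26400 = \left(\frac{1}{-39} \cdot 19 + \left(\frac{6}{7} - \frac{40}{7}\right)\right) - 26400 = \left(\left(- \frac{1}{39}\right) 19 - \frac{34}{7}\right) - 26400 = \left(- \frac{19}{39} - \frac{34}{7}\right) - 26400 = - \frac{1459}{273} - 26400 = - \frac{7208659}{273}$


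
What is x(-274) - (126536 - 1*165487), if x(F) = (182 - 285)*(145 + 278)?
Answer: -4618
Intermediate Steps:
x(F) = -43569 (x(F) = -103*423 = -43569)
x(-274) - (126536 - 1*165487) = -43569 - (126536 - 1*165487) = -43569 - (126536 - 165487) = -43569 - 1*(-38951) = -43569 + 38951 = -4618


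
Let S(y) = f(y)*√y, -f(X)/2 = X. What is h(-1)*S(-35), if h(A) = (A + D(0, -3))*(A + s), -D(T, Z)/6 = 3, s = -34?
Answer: 46550*I*√35 ≈ 2.7539e+5*I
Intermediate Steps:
f(X) = -2*X
D(T, Z) = -18 (D(T, Z) = -6*3 = -18)
S(y) = -2*y^(3/2) (S(y) = (-2*y)*√y = -2*y^(3/2))
h(A) = (-34 + A)*(-18 + A) (h(A) = (A - 18)*(A - 34) = (-18 + A)*(-34 + A) = (-34 + A)*(-18 + A))
h(-1)*S(-35) = (612 + (-1)² - 52*(-1))*(-(-70)*I*√35) = (612 + 1 + 52)*(-(-70)*I*√35) = 665*(70*I*√35) = 46550*I*√35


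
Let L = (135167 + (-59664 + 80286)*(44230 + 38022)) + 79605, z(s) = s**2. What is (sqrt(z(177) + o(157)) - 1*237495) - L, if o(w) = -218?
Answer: -1696653011 + sqrt(31111) ≈ -1.6967e+9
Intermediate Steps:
L = 1696415516 (L = (135167 + 20622*82252) + 79605 = (135167 + 1696200744) + 79605 = 1696335911 + 79605 = 1696415516)
(sqrt(z(177) + o(157)) - 1*237495) - L = (sqrt(177**2 - 218) - 1*237495) - 1*1696415516 = (sqrt(31329 - 218) - 237495) - 1696415516 = (sqrt(31111) - 237495) - 1696415516 = (-237495 + sqrt(31111)) - 1696415516 = -1696653011 + sqrt(31111)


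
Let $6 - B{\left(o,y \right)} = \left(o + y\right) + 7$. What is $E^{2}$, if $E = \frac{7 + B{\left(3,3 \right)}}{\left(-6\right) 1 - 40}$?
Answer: $0$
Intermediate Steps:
$B{\left(o,y \right)} = -1 - o - y$ ($B{\left(o,y \right)} = 6 - \left(\left(o + y\right) + 7\right) = 6 - \left(7 + o + y\right) = -1 - o - y$)
$E = 0$ ($E = \frac{7 - 7}{\left(-6\right) 1 - 40} = \frac{7 - 7}{-6 - 40} = \frac{7 - 7}{-46} = 0 \left(- \frac{1}{46}\right) = 0$)
$E^{2} = 0^{2} = 0$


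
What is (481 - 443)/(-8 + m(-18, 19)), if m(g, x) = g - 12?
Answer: -1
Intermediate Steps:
m(g, x) = -12 + g
(481 - 443)/(-8 + m(-18, 19)) = (481 - 443)/(-8 + (-12 - 18)) = 38/(-8 - 30) = 38/(-38) = 38*(-1/38) = -1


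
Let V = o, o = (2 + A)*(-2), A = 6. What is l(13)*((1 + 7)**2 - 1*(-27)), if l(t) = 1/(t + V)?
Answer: -91/3 ≈ -30.333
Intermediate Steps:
o = -16 (o = (2 + 6)*(-2) = 8*(-2) = -16)
V = -16
l(t) = 1/(-16 + t) (l(t) = 1/(t - 16) = 1/(-16 + t))
l(13)*((1 + 7)**2 - 1*(-27)) = ((1 + 7)**2 - 1*(-27))/(-16 + 13) = (8**2 + 27)/(-3) = -(64 + 27)/3 = -1/3*91 = -91/3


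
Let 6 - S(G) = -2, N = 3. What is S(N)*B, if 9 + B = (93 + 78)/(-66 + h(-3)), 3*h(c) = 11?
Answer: -17568/187 ≈ -93.947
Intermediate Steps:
h(c) = 11/3 (h(c) = (⅓)*11 = 11/3)
S(G) = 8 (S(G) = 6 - 1*(-2) = 6 + 2 = 8)
B = -2196/187 (B = -9 + (93 + 78)/(-66 + 11/3) = -9 + 171/(-187/3) = -9 + 171*(-3/187) = -9 - 513/187 = -2196/187 ≈ -11.743)
S(N)*B = 8*(-2196/187) = -17568/187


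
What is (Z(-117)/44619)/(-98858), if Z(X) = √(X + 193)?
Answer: -√19/2205472551 ≈ -1.9764e-9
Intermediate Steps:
Z(X) = √(193 + X)
(Z(-117)/44619)/(-98858) = (√(193 - 117)/44619)/(-98858) = (√76*(1/44619))*(-1/98858) = ((2*√19)*(1/44619))*(-1/98858) = (2*√19/44619)*(-1/98858) = -√19/2205472551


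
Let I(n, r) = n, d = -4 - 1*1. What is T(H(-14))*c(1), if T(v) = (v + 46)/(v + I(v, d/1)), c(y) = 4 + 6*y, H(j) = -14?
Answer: -80/7 ≈ -11.429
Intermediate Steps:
d = -5 (d = -4 - 1 = -5)
T(v) = (46 + v)/(2*v) (T(v) = (v + 46)/(v + v) = (46 + v)/((2*v)) = (46 + v)*(1/(2*v)) = (46 + v)/(2*v))
T(H(-14))*c(1) = ((½)*(46 - 14)/(-14))*(4 + 6*1) = ((½)*(-1/14)*32)*(4 + 6) = -8/7*10 = -80/7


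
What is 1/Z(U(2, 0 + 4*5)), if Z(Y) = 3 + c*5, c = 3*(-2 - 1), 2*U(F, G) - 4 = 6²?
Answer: -1/42 ≈ -0.023810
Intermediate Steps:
U(F, G) = 20 (U(F, G) = 2 + (½)*6² = 2 + (½)*36 = 2 + 18 = 20)
c = -9 (c = 3*(-3) = -9)
Z(Y) = -42 (Z(Y) = 3 - 9*5 = 3 - 45 = -42)
1/Z(U(2, 0 + 4*5)) = 1/(-42) = -1/42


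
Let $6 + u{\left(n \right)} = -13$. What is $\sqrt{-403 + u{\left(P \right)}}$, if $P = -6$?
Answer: $i \sqrt{422} \approx 20.543 i$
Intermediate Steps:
$u{\left(n \right)} = -19$ ($u{\left(n \right)} = -6 - 13 = -19$)
$\sqrt{-403 + u{\left(P \right)}} = \sqrt{-403 - 19} = \sqrt{-422} = i \sqrt{422}$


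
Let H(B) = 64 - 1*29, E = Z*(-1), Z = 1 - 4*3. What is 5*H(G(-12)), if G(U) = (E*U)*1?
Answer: 175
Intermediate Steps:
Z = -11 (Z = 1 - 12 = -11)
E = 11 (E = -11*(-1) = 11)
G(U) = 11*U (G(U) = (11*U)*1 = 11*U)
H(B) = 35 (H(B) = 64 - 29 = 35)
5*H(G(-12)) = 5*35 = 175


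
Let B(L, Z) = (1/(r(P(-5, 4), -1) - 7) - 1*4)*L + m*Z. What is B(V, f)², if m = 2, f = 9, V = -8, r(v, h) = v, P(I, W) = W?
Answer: 24964/9 ≈ 2773.8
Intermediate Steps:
B(L, Z) = 2*Z - 13*L/3 (B(L, Z) = (1/(4 - 7) - 1*4)*L + 2*Z = (1/(-3) - 4)*L + 2*Z = (-⅓ - 4)*L + 2*Z = -13*L/3 + 2*Z = 2*Z - 13*L/3)
B(V, f)² = (2*9 - 13/3*(-8))² = (18 + 104/3)² = (158/3)² = 24964/9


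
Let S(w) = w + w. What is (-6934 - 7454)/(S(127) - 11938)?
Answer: 3597/2921 ≈ 1.2314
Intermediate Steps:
S(w) = 2*w
(-6934 - 7454)/(S(127) - 11938) = (-6934 - 7454)/(2*127 - 11938) = -14388/(254 - 11938) = -14388/(-11684) = -14388*(-1/11684) = 3597/2921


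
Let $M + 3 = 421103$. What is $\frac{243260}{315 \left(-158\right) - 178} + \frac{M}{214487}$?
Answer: $- \frac{7785751205}{2678299169} \approx -2.907$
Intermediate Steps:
$M = 421100$ ($M = -3 + 421103 = 421100$)
$\frac{243260}{315 \left(-158\right) - 178} + \frac{M}{214487} = \frac{243260}{315 \left(-158\right) - 178} + \frac{421100}{214487} = \frac{243260}{-49770 - 178} + 421100 \cdot \frac{1}{214487} = \frac{243260}{-49948} + \frac{421100}{214487} = 243260 \left(- \frac{1}{49948}\right) + \frac{421100}{214487} = - \frac{60815}{12487} + \frac{421100}{214487} = - \frac{7785751205}{2678299169}$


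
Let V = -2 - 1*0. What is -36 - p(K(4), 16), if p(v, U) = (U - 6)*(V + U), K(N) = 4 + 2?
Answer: -176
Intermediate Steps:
V = -2 (V = -2 + 0 = -2)
K(N) = 6
p(v, U) = (-6 + U)*(-2 + U) (p(v, U) = (U - 6)*(-2 + U) = (-6 + U)*(-2 + U))
-36 - p(K(4), 16) = -36 - (12 + 16**2 - 8*16) = -36 - (12 + 256 - 128) = -36 - 1*140 = -36 - 140 = -176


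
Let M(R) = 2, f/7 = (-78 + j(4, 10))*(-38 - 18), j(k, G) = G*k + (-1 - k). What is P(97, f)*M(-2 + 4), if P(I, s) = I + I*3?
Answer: 776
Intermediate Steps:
j(k, G) = -1 - k + G*k
f = 16856 (f = 7*((-78 + (-1 - 1*4 + 10*4))*(-38 - 18)) = 7*((-78 + (-1 - 4 + 40))*(-56)) = 7*((-78 + 35)*(-56)) = 7*(-43*(-56)) = 7*2408 = 16856)
P(I, s) = 4*I (P(I, s) = I + 3*I = 4*I)
P(97, f)*M(-2 + 4) = (4*97)*2 = 388*2 = 776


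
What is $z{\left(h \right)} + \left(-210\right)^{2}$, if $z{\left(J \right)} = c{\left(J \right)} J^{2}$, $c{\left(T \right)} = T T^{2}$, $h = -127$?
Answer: $-33038325307$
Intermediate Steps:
$c{\left(T \right)} = T^{3}$
$z{\left(J \right)} = J^{5}$ ($z{\left(J \right)} = J^{3} J^{2} = J^{5}$)
$z{\left(h \right)} + \left(-210\right)^{2} = \left(-127\right)^{5} + \left(-210\right)^{2} = -33038369407 + 44100 = -33038325307$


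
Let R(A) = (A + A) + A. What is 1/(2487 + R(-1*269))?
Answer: 1/1680 ≈ 0.00059524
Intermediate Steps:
R(A) = 3*A (R(A) = 2*A + A = 3*A)
1/(2487 + R(-1*269)) = 1/(2487 + 3*(-1*269)) = 1/(2487 + 3*(-269)) = 1/(2487 - 807) = 1/1680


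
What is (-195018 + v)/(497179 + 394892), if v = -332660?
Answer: -527678/892071 ≈ -0.59152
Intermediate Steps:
(-195018 + v)/(497179 + 394892) = (-195018 - 332660)/(497179 + 394892) = -527678/892071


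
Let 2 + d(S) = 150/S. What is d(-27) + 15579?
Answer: 140143/9 ≈ 15571.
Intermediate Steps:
d(S) = -2 + 150/S
d(-27) + 15579 = (-2 + 150/(-27)) + 15579 = (-2 + 150*(-1/27)) + 15579 = (-2 - 50/9) + 15579 = -68/9 + 15579 = 140143/9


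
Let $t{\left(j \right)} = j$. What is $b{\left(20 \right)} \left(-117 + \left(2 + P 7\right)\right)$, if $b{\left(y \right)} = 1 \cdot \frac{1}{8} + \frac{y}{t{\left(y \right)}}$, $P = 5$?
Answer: $-90$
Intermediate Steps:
$b{\left(y \right)} = \frac{9}{8}$ ($b{\left(y \right)} = 1 \cdot \frac{1}{8} + \frac{y}{y} = 1 \cdot \frac{1}{8} + 1 = \frac{1}{8} + 1 = \frac{9}{8}$)
$b{\left(20 \right)} \left(-117 + \left(2 + P 7\right)\right) = \frac{9 \left(-117 + \left(2 + 5 \cdot 7\right)\right)}{8} = \frac{9 \left(-117 + \left(2 + 35\right)\right)}{8} = \frac{9 \left(-117 + 37\right)}{8} = \frac{9}{8} \left(-80\right) = -90$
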